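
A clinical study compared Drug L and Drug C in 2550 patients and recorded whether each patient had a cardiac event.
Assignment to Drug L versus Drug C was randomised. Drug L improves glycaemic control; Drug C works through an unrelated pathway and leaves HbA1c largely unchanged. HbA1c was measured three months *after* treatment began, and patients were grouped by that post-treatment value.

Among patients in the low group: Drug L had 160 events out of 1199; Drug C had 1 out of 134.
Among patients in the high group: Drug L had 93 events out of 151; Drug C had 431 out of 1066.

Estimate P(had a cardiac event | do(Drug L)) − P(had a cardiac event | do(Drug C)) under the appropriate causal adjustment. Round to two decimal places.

Within every HbA1c level Drug C has the lower rate, yet pooled Drug L does — Simpson's reversal.
HbA1c lies on the pathway drug → HbA1c → outcome, so adjusting for it blocks the indirect effect. For the total causal effect of drug, use the unadjusted pooled rates.
The causal difference is the pooled difference: 0.187 − 0.360 = -0.173.

-0.17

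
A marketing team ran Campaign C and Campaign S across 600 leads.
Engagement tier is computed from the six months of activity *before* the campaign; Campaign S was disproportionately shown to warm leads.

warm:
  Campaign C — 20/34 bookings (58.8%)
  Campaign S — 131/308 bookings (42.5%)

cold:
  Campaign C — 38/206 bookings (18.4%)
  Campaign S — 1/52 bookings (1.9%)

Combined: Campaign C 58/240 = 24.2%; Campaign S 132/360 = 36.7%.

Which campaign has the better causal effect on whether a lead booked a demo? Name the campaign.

Campaign C

Nothing the campaign does changes engagement tier; the imbalance is an allocation artefact. With engagement tier also predicting the outcome, the pooled figure is confounded, and the within-stratum comparison is the causal one.
Within each level — warm: 58.8% vs 42.5%; cold: 18.4% vs 1.9% — Campaign C is higher every time.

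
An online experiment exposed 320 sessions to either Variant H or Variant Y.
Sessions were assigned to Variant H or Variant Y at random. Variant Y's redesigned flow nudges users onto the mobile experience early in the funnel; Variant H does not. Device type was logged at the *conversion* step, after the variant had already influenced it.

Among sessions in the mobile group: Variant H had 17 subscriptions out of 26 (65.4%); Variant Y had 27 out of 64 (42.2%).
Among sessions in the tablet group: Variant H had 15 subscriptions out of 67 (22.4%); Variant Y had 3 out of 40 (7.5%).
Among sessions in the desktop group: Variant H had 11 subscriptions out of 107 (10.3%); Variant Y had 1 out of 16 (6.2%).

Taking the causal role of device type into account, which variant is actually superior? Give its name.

Variant Y

Within every device type level Variant H has the higher rate, yet pooled Variant Y does — Simpson's reversal.
Device type here is a post-treatment variable shaped by the variant; conditioning on it would introduce bias rather than remove it. The overall comparison is the causal one.
Pooled: Variant H 21.5% vs Variant Y 25.8%; Variant Y is higher overall.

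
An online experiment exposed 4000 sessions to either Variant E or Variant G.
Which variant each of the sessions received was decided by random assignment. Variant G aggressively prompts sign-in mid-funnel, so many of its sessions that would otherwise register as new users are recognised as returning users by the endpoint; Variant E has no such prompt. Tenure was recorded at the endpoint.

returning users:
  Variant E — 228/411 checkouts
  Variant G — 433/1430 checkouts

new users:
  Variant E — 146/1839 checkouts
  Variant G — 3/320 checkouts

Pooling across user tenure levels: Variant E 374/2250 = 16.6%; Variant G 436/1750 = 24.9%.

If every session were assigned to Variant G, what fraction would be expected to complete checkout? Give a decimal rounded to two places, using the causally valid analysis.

The user tenure-specific comparison favours Variant E throughout, but the pooled figures favour Variant G. The question is whether to condition on user tenure.
User tenure is recorded after the variant and is itself shifted by it — it sits on the causal path from variant to outcome. Conditioning on a mediator would strip out part of the effect we want; the pooled comparison gives the total causal effect.
So P(outcome | do(Variant G)) is just the pooled rate for Variant G: 436/1750 = 0.249.

0.25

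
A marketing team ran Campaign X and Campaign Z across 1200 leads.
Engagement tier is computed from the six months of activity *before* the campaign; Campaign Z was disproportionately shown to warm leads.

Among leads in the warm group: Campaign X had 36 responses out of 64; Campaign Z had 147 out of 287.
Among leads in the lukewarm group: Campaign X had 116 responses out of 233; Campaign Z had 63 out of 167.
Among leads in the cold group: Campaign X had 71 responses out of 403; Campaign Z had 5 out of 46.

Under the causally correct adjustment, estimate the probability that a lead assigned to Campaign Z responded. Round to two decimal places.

0.32

Nothing the campaign does changes engagement tier; the imbalance is an allocation artefact. With engagement tier also predicting the outcome, the pooled figure is confounded, and the within-stratum comparison is the causal one.
Standardising Campaign Z to the population engagement tier mix: 0.292·147/287 + 0.333·63/167 + 0.374·5/46 = 0.316.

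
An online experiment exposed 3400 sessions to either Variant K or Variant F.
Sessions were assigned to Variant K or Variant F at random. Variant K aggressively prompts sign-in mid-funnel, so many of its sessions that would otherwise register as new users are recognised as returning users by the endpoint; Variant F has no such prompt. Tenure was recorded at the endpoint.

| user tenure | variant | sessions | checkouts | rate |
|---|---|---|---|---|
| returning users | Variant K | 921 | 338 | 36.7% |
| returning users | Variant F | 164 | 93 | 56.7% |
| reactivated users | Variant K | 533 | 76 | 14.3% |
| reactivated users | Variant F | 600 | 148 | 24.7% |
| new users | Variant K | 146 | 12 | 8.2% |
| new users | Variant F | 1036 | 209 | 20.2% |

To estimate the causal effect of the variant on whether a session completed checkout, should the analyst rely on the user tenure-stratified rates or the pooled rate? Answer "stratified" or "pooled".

pooled

The stratified and pooled comparisons disagree (Variant F wins within each user tenure; Variant K wins overall), so the answer turns on the causal role of user tenure.
Stratifying would compare variants among sessions the variants themselves sorted into user tenure groups — a form of selection on an intermediate. The unconditioned pooled rates give the total causal effect.
Pooled: Variant K 26.6% vs Variant F 25.0%; Variant K is higher overall.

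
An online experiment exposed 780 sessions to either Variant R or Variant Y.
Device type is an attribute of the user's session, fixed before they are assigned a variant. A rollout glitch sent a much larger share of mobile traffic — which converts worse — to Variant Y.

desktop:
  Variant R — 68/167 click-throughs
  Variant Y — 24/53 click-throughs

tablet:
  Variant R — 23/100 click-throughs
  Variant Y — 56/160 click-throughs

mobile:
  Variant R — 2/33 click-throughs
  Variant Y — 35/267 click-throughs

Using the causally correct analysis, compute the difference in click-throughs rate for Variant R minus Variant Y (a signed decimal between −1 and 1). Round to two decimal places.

-0.08

Within every device type level Variant Y has the higher rate, yet pooled Variant R does — Simpson's reversal.
Nothing the variant does changes device type; the imbalance is an allocation artefact. With device type also predicting the outcome, the pooled figure is confounded, and the within-stratum comparison is the causal one.
Adjusting over the population distribution of device type: 0.282·(0.407−0.453) + 0.333·(0.230−0.350) + 0.385·(0.061−0.131) = -0.080.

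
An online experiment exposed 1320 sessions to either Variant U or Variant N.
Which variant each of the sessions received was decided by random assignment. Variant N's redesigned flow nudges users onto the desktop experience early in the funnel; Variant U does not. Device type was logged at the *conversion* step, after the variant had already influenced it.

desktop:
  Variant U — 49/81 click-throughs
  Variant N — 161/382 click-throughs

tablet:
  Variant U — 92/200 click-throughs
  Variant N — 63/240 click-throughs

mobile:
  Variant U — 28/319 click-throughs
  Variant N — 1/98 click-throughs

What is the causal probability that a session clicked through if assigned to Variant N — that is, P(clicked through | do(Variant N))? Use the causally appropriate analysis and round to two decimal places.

0.31

The stratified and pooled comparisons disagree (Variant U wins within each device type; Variant N wins overall), so the answer turns on the causal role of device type.
The distribution of device type is itself part of what the variant does — it is an intermediate outcome. Holding it fixed would remove that part of the effect; the total effect is the pooled difference.
So P(outcome | do(Variant N)) is just the pooled rate for Variant N: 225/720 = 0.312.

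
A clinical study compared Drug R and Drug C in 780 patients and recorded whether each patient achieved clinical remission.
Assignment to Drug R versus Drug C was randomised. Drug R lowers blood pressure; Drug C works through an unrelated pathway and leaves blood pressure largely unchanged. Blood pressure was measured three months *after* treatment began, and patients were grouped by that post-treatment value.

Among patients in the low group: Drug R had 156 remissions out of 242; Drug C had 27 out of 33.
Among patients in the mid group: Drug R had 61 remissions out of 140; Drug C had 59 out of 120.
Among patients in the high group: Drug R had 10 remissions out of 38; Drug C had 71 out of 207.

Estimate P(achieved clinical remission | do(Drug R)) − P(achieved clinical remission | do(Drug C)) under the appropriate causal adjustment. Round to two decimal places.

The blood pressure-specific comparison favours Drug C throughout, but the pooled figures favour Drug R. The question is whether to condition on blood pressure.
Stratifying would compare drugs among patients the drugs themselves sorted into blood pressure groups — a form of selection on an intermediate. The unconditioned pooled rates give the total causal effect.
The causal difference is the pooled difference: 0.540 − 0.436 = +0.104.

+0.10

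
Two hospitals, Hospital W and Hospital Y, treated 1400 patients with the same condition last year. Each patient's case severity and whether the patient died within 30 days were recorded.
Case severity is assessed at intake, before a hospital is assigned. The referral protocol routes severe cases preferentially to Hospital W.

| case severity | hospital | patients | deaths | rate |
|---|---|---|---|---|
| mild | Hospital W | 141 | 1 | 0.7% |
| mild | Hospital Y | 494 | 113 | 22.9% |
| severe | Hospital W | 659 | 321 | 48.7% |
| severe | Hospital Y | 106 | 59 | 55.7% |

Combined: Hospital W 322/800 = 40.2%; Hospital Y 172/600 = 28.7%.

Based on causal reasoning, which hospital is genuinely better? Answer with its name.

Hospital W is lower inside every case severity stratum but Hospital Y is lower in aggregate. Whether to stratify depends on how case severity relates to the hospital.
Case severity satisfies the back-door criterion: it is not a descendant of the hospital, and it blocks the spurious path from hospital to outcome. Adjusting for it (i.e., using the within-case severity rates) gives the causal effect.
Within each level — mild: 0.7% vs 22.9%; severe: 48.7% vs 55.7% — Hospital W is lower every time.

Hospital W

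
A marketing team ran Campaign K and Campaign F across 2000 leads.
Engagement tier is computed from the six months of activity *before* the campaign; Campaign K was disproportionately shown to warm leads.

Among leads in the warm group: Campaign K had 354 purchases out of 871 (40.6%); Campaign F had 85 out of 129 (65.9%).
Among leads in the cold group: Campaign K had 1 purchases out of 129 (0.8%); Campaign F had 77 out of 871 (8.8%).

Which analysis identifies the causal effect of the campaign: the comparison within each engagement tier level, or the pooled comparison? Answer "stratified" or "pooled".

Campaign F is higher inside every engagement tier stratum but Campaign K is higher in aggregate. Whether to stratify depends on how engagement tier relates to the campaign.
Engagement tier is set before the campaign has any effect — it is not caused by the campaign — and it independently drives the outcome. That makes it a confounder, so the causal comparison is within engagement tier levels.
Within each level — warm: 40.6% vs 65.9%; cold: 0.8% vs 8.8% — Campaign F is higher every time.

stratified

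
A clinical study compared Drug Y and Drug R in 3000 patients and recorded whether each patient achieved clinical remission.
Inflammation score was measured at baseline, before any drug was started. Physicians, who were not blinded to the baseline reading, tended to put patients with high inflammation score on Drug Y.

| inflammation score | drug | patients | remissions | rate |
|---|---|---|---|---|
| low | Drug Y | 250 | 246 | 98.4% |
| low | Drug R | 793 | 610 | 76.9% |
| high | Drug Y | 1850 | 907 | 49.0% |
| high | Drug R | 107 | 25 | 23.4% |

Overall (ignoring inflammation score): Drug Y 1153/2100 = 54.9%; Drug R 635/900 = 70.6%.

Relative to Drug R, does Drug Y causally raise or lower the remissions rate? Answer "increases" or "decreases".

increases

Nothing the drug does changes inflammation score; the imbalance is an allocation artefact. With inflammation score also predicting the outcome, the pooled figure is confounded, and the within-stratum comparison is the causal one.
Within each level — low: 98.4% vs 76.9%; high: 49.0% vs 23.4% — Drug Y is higher every time.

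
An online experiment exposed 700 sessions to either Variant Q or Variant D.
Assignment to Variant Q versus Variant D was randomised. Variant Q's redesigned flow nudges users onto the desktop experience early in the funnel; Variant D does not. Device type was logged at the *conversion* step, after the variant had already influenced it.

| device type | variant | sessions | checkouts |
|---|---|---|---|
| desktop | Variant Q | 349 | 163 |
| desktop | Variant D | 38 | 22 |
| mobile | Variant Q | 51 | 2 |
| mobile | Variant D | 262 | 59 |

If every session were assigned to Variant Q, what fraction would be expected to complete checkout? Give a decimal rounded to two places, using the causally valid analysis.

0.41

Device type lies on the pathway variant → device type → outcome, so adjusting for it blocks the indirect effect. For the total causal effect of variant, use the unadjusted pooled rates.
So P(outcome | do(Variant Q)) is just the pooled rate for Variant Q: 165/400 = 0.412.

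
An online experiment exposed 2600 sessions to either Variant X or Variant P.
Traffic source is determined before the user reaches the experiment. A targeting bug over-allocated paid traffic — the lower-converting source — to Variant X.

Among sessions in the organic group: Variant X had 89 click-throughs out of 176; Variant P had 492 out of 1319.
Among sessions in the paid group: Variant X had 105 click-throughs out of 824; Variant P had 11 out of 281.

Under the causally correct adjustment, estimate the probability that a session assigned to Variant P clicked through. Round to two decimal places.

0.23

Within every traffic source level Variant X has the higher rate, yet pooled Variant P does — Simpson's reversal.
The imbalance in traffic source arose from how sessions were allocated, not from anything the variant did; and traffic source independently affects the outcome. The pooled gap is confounded — condition on traffic source.
Standardising Variant P to the population traffic source mix: 0.575·492/1319 + 0.425·11/281 = 0.231.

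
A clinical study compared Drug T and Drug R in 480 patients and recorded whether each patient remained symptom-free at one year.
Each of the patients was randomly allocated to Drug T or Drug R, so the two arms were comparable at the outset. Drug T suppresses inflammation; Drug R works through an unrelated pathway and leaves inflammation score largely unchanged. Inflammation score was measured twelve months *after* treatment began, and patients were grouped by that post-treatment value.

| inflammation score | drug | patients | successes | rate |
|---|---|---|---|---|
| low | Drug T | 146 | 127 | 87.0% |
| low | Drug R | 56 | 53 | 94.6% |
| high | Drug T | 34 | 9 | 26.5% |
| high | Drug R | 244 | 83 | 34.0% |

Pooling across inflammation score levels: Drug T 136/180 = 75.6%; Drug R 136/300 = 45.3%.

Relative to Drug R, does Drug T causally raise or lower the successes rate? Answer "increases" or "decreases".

increases

Inflammation score here is a post-treatment variable shaped by the drug; conditioning on it would introduce bias rather than remove it. The overall comparison is the causal one.
Pooled: Drug T 75.6% vs Drug R 45.3%; Drug T is higher overall.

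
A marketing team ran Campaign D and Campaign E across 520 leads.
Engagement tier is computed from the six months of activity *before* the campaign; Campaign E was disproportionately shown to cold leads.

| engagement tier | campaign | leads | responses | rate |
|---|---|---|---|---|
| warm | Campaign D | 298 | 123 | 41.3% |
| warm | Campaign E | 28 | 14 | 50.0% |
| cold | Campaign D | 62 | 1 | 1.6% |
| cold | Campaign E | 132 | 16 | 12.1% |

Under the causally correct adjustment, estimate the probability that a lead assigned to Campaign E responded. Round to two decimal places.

0.36

Within every engagement tier level Campaign E has the higher rate, yet pooled Campaign D does — Simpson's reversal.
Engagement tier satisfies the back-door criterion: it is not a descendant of the campaign, and it blocks the spurious path from campaign to outcome. Adjusting for it (i.e., using the within-engagement tier rates) gives the causal effect.
Standardising Campaign E to the population engagement tier mix: 0.627·14/28 + 0.373·16/132 = 0.359.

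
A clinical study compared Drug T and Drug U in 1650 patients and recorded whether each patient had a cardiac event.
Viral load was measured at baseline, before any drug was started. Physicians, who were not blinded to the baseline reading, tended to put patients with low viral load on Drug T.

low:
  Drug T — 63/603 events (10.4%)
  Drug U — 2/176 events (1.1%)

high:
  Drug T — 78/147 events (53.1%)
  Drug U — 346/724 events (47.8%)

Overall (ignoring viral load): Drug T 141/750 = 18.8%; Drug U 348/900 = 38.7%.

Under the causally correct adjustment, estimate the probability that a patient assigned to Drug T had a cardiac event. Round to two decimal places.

Viral load differs across drugs for reasons unrelated to any effect of the drug itself, and it separately predicts the outcome — a classic confounder. We must compare within viral load levels.
Standardising Drug T to the population viral load mix: 0.472·63/603 + 0.528·78/147 = 0.329.

0.33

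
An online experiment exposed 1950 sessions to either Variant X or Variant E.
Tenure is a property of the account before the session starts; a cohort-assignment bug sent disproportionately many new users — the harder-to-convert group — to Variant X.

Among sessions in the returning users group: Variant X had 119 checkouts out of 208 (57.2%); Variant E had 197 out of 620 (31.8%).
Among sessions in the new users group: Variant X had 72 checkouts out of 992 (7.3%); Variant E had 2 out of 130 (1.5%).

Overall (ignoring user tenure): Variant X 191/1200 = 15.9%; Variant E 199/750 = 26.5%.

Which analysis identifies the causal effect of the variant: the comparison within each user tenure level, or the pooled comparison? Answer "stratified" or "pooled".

stratified

The user tenure-specific comparison favours Variant X throughout, but the pooled figures favour Variant E. The question is whether to condition on user tenure.
User tenure differs across variants for reasons unrelated to any effect of the variant itself, and it separately predicts the outcome — a classic confounder. We must compare within user tenure levels.
Within each level — returning users: 57.2% vs 31.8%; new users: 7.3% vs 1.5% — Variant X is higher every time.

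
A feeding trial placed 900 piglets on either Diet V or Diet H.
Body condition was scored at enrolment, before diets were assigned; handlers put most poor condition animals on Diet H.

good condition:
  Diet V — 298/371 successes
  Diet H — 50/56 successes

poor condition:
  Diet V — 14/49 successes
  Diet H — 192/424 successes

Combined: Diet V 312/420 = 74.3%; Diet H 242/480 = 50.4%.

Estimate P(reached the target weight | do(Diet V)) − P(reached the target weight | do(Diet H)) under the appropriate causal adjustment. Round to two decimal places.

Within every starting body condition level Diet H has the higher rate, yet pooled Diet V does — Simpson's reversal.
Starting body condition satisfies the back-door criterion: it is not a descendant of the diet, and it blocks the spurious path from diet to outcome. Adjusting for it (i.e., using the within-starting body condition rates) gives the causal effect.
Adjusting over the population distribution of starting body condition: 0.474·(0.803−0.893) + 0.526·(0.286−0.453) = -0.130.

-0.13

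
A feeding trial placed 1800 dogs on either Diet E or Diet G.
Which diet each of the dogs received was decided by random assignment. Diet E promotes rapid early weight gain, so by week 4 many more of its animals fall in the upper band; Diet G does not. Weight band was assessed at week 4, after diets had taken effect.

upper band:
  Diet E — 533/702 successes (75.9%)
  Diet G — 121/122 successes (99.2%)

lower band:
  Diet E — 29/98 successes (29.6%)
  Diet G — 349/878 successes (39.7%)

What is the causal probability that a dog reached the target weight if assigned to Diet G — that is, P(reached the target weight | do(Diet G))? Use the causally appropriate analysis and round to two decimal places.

0.47

Week-4 weight band lies on the pathway diet → week-4 weight band → outcome, so adjusting for it blocks the indirect effect. For the total causal effect of diet, use the unadjusted pooled rates.
So P(outcome | do(Diet G)) is just the pooled rate for Diet G: 470/1000 = 0.470.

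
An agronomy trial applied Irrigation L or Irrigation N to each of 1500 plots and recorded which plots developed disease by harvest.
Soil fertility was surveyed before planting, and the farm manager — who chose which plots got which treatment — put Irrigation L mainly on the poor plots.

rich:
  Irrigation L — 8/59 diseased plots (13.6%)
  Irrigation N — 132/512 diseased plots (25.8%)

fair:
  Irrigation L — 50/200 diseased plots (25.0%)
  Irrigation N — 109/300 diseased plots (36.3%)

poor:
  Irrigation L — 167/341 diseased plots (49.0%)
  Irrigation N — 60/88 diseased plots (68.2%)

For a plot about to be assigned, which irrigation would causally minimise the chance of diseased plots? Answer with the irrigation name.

Irrigation L

The stratified and pooled comparisons disagree (Irrigation L wins within each soil fertility; Irrigation N wins overall), so the answer turns on the causal role of soil fertility.
Soil fertility satisfies the back-door criterion: it is not a descendant of the irrigation, and it blocks the spurious path from irrigation to outcome. Adjusting for it (i.e., using the within-soil fertility rates) gives the causal effect.
Within each level — rich: 13.6% vs 25.8%; fair: 25.0% vs 36.3%; poor: 49.0% vs 68.2% — Irrigation L is lower every time.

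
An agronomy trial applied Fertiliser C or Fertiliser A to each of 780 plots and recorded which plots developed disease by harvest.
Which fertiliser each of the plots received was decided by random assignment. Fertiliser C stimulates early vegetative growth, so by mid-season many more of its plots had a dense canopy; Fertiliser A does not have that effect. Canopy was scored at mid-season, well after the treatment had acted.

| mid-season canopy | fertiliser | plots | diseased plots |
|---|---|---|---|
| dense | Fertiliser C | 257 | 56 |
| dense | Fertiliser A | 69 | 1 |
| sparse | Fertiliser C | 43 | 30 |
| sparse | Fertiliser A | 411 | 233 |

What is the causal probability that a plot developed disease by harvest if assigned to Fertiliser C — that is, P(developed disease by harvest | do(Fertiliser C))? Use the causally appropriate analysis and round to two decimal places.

Stratifying would compare fertilisers among plots the fertilisers themselves sorted into mid-season canopy groups — a form of selection on an intermediate. The unconditioned pooled rates give the total causal effect.
So P(outcome | do(Fertiliser C)) is just the pooled rate for Fertiliser C: 86/300 = 0.287.

0.29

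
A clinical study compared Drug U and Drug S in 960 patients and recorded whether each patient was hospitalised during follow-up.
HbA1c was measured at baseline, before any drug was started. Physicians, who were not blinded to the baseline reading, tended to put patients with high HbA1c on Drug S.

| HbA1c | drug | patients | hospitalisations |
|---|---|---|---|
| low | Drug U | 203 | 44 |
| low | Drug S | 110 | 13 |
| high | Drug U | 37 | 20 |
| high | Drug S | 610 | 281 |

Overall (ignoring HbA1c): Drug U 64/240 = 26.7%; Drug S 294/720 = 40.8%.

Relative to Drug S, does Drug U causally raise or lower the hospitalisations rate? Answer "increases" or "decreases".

increases

The stratified and pooled comparisons disagree (Drug S wins within each HbA1c; Drug U wins overall), so the answer turns on the causal role of HbA1c.
The imbalance in HbA1c arose from how patients were allocated, not from anything the drug did; and HbA1c independently affects the outcome. The pooled gap is confounded — condition on HbA1c.
Within each level — low: 21.7% vs 11.8%; high: 54.1% vs 46.1% — Drug S is lower every time.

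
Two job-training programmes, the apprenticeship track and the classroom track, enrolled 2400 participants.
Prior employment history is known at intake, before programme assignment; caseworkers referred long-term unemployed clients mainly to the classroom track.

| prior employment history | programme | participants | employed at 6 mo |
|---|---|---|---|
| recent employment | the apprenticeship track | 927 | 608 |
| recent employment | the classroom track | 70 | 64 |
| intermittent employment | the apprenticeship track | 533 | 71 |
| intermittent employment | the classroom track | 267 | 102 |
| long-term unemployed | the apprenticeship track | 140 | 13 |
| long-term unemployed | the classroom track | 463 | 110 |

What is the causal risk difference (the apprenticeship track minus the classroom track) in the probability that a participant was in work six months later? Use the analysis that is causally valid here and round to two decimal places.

-0.23

Within every prior employment history level the classroom track has the higher rate, yet pooled the apprenticeship track does — Simpson's reversal.
Prior employment history is set before the programme has any effect — it is not caused by the programme — and it independently drives the outcome. That makes it a confounder, so the causal comparison is within prior employment history levels.
Adjusting over the population distribution of prior employment history: 0.415·(0.656−0.914) + 0.333·(0.133−0.382) + 0.251·(0.093−0.238) = -0.227.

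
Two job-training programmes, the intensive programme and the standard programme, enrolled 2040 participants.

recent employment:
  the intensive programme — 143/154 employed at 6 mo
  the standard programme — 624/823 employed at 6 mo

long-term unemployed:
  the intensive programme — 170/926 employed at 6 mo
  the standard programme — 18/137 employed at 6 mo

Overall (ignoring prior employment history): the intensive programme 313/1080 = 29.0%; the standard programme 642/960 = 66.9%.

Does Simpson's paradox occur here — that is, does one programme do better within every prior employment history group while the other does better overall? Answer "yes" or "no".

Within each prior employment history level (recent employment 92.9% vs 75.8%; long-term unemployed 18.4% vs 13.1%), the intensive programme has the higher rate every time. Pooled: 29.0% vs 66.9% — the standard programme has the higher rate overall. The two comparisons disagree.

yes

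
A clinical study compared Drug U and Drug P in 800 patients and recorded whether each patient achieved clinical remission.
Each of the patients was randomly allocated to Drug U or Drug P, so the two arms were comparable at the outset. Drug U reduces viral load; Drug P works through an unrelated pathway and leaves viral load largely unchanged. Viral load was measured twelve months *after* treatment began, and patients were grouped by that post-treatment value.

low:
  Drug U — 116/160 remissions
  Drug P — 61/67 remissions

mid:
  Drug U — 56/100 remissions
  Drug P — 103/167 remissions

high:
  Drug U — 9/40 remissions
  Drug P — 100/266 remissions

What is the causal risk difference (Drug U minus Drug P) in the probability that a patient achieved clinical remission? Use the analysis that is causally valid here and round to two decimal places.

Drug P is higher inside every viral load stratum but Drug U is higher in aggregate. Whether to stratify depends on how viral load relates to the drug.
The distribution of viral load is itself part of what the drug does — it is an intermediate outcome. Holding it fixed would remove that part of the effect; the total effect is the pooled difference.
The causal difference is the pooled difference: 0.603 − 0.528 = +0.075.

+0.08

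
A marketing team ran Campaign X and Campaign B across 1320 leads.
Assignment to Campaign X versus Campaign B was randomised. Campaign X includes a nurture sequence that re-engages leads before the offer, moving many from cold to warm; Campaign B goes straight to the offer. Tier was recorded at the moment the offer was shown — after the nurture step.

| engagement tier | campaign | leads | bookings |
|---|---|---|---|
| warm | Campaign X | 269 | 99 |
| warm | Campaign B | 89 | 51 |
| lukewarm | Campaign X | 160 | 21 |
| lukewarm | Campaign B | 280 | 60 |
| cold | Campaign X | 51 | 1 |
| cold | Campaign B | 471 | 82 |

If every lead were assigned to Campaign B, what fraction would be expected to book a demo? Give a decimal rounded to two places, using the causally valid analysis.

0.23

The engagement tier-specific comparison favours Campaign B throughout, but the pooled figures favour Campaign X. The question is whether to condition on engagement tier.
Engagement tier is recorded after the campaign and is itself shifted by it — it sits on the causal path from campaign to outcome. Conditioning on a mediator would strip out part of the effect we want; the pooled comparison gives the total causal effect.
So P(outcome | do(Campaign B)) is just the pooled rate for Campaign B: 193/840 = 0.230.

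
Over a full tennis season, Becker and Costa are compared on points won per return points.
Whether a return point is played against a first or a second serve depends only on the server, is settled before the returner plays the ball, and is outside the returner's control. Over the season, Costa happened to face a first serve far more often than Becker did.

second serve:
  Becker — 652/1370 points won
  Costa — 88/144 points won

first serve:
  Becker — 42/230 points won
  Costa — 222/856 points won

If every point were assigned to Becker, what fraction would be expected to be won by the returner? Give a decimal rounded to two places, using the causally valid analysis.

Costa is higher inside every serve type stratum but Becker is higher in aggregate. Whether to stratify depends on how serve type relates to the player.
Serve type is set before the player has any effect — it is not caused by the player — and it independently drives the outcome. That makes it a confounder, so the causal comparison is within serve type levels.
Standardising Becker to the population serve type mix: 0.582·652/1370 + 0.418·42/230 = 0.353.

0.35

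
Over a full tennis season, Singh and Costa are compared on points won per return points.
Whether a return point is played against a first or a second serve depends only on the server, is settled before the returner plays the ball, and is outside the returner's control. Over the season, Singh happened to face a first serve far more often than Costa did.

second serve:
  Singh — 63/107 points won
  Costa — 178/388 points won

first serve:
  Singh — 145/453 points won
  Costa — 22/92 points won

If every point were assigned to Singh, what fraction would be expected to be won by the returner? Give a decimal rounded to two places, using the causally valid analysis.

Within every serve type level Singh has the higher rate, yet pooled Costa does — Simpson's reversal.
Serve type is set before the player has any effect — it is not caused by the player — and it independently drives the outcome. That makes it a confounder, so the causal comparison is within serve type levels.
Standardising Singh to the population serve type mix: 0.476·63/107 + 0.524·145/453 = 0.448.

0.45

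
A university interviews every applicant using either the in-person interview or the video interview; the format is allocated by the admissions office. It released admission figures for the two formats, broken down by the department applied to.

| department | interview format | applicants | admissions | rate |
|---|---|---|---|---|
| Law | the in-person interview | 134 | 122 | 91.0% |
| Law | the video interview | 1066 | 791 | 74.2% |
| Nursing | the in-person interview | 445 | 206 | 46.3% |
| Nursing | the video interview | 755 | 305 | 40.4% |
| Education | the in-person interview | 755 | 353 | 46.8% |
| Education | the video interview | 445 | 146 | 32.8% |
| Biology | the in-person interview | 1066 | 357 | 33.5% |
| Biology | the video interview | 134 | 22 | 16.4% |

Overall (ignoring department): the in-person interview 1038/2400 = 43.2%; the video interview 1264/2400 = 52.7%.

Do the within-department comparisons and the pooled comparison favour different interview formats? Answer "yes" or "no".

yes

Within each department level (Law 91.0% vs 74.2%; Nursing 46.3% vs 40.4%; Education 46.8% vs 32.8%; Biology 33.5% vs 16.4%), the in-person interview has the higher rate every time. Pooled: 43.2% vs 52.7% — the video interview has the higher rate overall. The two comparisons disagree.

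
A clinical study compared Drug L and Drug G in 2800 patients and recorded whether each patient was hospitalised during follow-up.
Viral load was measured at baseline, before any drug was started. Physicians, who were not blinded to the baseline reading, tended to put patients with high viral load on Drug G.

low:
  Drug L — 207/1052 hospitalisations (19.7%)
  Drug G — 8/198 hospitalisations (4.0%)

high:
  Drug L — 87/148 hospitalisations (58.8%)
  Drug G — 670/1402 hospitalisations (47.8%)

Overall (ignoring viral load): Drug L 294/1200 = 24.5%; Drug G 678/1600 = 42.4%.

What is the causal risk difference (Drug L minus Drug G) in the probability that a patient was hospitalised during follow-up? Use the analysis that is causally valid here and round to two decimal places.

Viral load is set before the drug has any effect — it is not caused by the drug — and it independently drives the outcome. That makes it a confounder, so the causal comparison is within viral load levels.
Adjusting over the population distribution of viral load: 0.446·(0.197−0.040) + 0.554·(0.588−0.478) = +0.131.

+0.13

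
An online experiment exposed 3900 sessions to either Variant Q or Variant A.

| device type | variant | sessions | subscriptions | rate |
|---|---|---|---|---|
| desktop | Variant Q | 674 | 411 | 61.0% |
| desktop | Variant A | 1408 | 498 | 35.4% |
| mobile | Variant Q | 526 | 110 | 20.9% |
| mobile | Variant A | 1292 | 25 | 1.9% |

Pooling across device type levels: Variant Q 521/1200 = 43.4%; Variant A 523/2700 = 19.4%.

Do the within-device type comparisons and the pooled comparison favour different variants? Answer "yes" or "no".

Within each device type level (desktop 61.0% vs 35.4%; mobile 20.9% vs 1.9%), Variant Q has the higher rate every time. Pooled: 43.4% vs 19.4% — Variant Q has the higher rate overall. They agree.

no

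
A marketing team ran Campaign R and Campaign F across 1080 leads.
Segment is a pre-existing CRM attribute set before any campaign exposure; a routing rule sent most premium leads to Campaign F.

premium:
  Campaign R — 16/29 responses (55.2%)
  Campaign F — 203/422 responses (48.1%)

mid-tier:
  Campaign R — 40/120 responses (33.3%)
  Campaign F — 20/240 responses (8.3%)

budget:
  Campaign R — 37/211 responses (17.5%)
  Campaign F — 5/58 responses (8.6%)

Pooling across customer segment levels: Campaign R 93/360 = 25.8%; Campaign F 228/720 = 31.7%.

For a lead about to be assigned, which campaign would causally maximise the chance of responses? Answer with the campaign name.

Campaign R

Campaign R is higher inside every customer segment stratum but Campaign F is higher in aggregate. Whether to stratify depends on how customer segment relates to the campaign.
Customer segment is set before the campaign has any effect — it is not caused by the campaign — and it independently drives the outcome. That makes it a confounder, so the causal comparison is within customer segment levels.
Within each level — premium: 55.2% vs 48.1%; mid-tier: 33.3% vs 8.3%; budget: 17.5% vs 8.6% — Campaign R is higher every time.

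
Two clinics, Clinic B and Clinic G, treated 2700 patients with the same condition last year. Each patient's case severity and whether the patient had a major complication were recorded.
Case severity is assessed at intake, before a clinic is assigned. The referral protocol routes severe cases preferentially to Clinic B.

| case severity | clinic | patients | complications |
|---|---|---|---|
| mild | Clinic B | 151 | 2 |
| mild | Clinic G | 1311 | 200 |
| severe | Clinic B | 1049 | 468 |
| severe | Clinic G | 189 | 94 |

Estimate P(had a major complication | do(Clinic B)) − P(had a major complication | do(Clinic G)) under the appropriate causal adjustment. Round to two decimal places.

The case severity-specific comparison favours Clinic B throughout, but the pooled figures favour Clinic G. The question is whether to condition on case severity.
Here case severity is a common cause — it drives both which clinic a case falls under and the outcome. The crude comparison mixes populations; the stratum-specific rates are the causally relevant ones.
Adjusting over the population distribution of case severity: 0.541·(0.013−0.153) + 0.459·(0.446−0.497) = -0.099.

-0.10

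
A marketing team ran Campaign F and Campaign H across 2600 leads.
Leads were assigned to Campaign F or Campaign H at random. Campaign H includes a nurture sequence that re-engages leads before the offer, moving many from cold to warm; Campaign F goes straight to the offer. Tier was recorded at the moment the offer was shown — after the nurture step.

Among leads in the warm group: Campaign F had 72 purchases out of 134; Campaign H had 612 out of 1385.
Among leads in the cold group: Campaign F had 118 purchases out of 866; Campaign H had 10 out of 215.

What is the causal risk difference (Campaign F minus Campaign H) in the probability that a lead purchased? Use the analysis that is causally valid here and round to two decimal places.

The engagement tier-specific comparison favours Campaign F throughout, but the pooled figures favour Campaign H. The question is whether to condition on engagement tier.
Stratifying would compare campaigns among leads the campaigns themselves sorted into engagement tier groups — a form of selection on an intermediate. The unconditioned pooled rates give the total causal effect.
The causal difference is the pooled difference: 0.190 − 0.389 = -0.199.

-0.20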